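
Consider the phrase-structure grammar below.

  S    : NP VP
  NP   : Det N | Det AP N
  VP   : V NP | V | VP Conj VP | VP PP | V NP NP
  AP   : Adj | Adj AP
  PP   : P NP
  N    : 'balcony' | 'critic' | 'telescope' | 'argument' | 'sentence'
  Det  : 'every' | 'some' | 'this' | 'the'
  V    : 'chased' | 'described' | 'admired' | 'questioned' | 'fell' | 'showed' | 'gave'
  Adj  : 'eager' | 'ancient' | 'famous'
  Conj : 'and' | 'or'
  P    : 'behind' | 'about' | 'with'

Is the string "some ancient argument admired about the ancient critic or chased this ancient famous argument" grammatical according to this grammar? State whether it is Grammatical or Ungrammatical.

Grammatical

[S [NP [Det some] [AP [Adj ancient]] [N argument]] [VP [VP [VP [V admired]] [PP [P about] [NP [Det the] [AP [Adj ancient]] [N critic]]]] [Conj or] [VP [V chased] [NP [Det this] [AP [Adj ancient] [AP [Adj famous]]] [N argument]]]]]
Every word is introduced by a lexical rule and the phrasal rules combine the resulting categories into a single S.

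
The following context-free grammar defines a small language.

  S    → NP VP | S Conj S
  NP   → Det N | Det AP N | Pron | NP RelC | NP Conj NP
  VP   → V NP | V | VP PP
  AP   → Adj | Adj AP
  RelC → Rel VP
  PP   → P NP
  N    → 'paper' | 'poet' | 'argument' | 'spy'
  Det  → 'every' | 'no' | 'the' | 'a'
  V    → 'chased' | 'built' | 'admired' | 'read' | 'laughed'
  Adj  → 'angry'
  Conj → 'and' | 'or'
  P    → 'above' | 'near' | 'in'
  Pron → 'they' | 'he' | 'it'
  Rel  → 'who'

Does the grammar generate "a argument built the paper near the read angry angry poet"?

Ungrammatical

A Det word can never sit immediately before a V word in any string this grammar generates, so the substring 'the read' rules out a derivation.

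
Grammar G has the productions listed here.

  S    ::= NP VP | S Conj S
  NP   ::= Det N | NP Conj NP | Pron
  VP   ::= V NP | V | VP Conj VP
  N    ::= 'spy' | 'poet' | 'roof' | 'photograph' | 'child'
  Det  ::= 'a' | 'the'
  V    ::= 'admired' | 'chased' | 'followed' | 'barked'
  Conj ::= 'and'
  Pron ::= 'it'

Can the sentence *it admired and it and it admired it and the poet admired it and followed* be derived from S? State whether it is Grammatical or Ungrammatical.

S
  S
    NP
      Pron: it
    VP
      V: admired
  Conj: and
  S
    S
      NP
        NP
          Pron: it
        Conj: and
        NP
          Pron: it
      VP
        V: admired
        NP
          Pron: it
    Conj: and
    S
      NP
        Det: the
        N: poet
      VP
        VP
          V: admired
          NP
            Pron: it
        Conj: and
        VP
          V: followed
The bracketing above is licensed at every node by one of the given productions, with S at the root.

Grammatical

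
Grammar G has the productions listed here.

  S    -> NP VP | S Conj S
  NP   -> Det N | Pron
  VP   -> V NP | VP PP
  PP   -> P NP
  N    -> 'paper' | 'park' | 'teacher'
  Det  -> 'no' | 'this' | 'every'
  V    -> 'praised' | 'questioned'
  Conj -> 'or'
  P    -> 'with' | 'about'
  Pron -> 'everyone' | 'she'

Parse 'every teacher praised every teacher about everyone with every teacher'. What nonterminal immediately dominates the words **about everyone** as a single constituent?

PP

S
  NP
    Det: every
    N: teacher
  VP
    VP
      VP
        V: praised
        NP
          Det: every
          N: teacher
      PP
        P: about
        NP
          Pron: everyone
    PP
      P: with
      NP
        Det: every
        N: teacher
The span 'about everyone' is the PP node built by PP → P NP.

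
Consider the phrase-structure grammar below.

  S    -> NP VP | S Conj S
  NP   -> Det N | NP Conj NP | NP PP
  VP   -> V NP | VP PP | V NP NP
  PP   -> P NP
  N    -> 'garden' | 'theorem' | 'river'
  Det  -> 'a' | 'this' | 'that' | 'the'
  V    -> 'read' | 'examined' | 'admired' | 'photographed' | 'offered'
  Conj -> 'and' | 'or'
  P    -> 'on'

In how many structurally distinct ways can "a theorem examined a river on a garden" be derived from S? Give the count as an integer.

2

The two bracketings:
[S [NP [Det a] [N theorem]] [VP [V examined] [NP [NP [Det a] [N river]] [PP [P on] [NP [Det a] [N garden]]]]]]
[S [NP [Det a] [N theorem]] [VP [VP [V examined] [NP [Det a] [N river]]] [PP [P on] [NP [Det a] [N garden]]]]]
The difference turns on whether NP → NP PP is used at the relevant span, versus an alternative expansion of NP.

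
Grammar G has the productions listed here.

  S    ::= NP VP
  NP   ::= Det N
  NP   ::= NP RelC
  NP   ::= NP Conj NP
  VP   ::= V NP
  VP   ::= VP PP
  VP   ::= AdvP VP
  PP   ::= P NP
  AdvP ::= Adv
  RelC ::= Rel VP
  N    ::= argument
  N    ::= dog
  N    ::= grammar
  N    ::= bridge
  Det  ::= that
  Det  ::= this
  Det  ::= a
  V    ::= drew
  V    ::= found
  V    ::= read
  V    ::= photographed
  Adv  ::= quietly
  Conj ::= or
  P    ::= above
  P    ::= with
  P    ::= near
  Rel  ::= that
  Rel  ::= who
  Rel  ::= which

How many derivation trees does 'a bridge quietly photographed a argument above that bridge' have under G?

2

The two bracketings:
[S [NP [Det a] [N bridge]] [VP [VP [AdvP [Adv quietly]] [VP [V photographed] [NP [Det a] [N argument]]]] [PP [P above] [NP [Det that] [N bridge]]]]]
[S [NP [Det a] [N bridge]] [VP [AdvP [Adv quietly]] [VP [VP [V photographed] [NP [Det a] [N argument]]] [PP [P above] [NP [Det that] [N bridge]]]]]]
The trees differ in how a recursive rule is bracketed over the same span.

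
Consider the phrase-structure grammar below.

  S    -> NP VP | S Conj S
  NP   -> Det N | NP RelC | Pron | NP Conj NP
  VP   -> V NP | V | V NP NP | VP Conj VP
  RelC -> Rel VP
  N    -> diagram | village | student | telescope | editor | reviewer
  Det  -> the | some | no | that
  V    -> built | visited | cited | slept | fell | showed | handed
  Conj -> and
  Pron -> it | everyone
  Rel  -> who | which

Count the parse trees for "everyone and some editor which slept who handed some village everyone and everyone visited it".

7

Two of the 7 distinct bracketings:
[S [NP [NP [NP [NP [Pron everyone]] [Conj and] [NP [Det some] [N editor]]] [RelC [Rel which] [VP [V slept]]]] [RelC [Rel who] [VP [V handed] [NP [Det some] [N village]] [NP [NP [Pron everyone]] [Conj and] [NP [Pron everyone]]]]]] [VP [V visited] [NP [Pron it]]]]
[S [NP [NP [NP [Pron everyone]] [Conj and] [NP [NP [Det some] [N editor]] [RelC [Rel which] [VP [V slept]]]]] [RelC [Rel who] [VP [V handed] [NP [Det some] [N village]] [NP [NP [Pron everyone]] [Conj and] [NP [Pron everyone]]]]]] [VP [V visited] [NP [Pron it]]]]
The trees differ in how a recursive rule is bracketed over the same span.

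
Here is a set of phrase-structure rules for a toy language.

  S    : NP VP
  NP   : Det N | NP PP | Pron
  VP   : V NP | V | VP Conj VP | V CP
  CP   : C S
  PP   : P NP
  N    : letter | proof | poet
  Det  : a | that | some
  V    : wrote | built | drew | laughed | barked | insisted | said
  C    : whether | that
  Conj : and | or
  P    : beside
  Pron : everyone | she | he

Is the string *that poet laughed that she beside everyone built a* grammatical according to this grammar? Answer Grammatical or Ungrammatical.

For S → NP VP, the only prefix that parses as NP is 'that poet', but the remainder 'laughed that she beside everyone built a' is not a VP under these rules.

Ungrammatical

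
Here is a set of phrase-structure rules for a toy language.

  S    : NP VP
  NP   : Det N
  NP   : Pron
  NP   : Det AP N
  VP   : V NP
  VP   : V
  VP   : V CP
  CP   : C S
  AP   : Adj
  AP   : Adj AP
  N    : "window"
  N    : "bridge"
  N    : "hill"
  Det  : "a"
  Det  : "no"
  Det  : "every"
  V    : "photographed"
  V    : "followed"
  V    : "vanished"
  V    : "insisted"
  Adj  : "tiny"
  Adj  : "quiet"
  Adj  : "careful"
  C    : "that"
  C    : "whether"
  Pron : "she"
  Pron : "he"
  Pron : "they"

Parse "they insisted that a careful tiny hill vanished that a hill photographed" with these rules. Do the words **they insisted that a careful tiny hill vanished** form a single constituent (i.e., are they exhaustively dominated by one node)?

[S [NP [Pron they]] [VP [V insisted] [CP [C that] [S [NP [Det a] [AP [Adj careful] [AP [Adj tiny]]] [N hill]] [VP [V vanished] [CP [C that] [S [NP [Det a] [N hill]] [VP [V photographed]]]]]]]]]
The smallest constituent containing 'they insisted that a careful tiny hill vanished' is the S spanning 'they insisted that a careful tiny hill vanished that a hill photographed'; no single node in the tree dominates exactly the given words.

No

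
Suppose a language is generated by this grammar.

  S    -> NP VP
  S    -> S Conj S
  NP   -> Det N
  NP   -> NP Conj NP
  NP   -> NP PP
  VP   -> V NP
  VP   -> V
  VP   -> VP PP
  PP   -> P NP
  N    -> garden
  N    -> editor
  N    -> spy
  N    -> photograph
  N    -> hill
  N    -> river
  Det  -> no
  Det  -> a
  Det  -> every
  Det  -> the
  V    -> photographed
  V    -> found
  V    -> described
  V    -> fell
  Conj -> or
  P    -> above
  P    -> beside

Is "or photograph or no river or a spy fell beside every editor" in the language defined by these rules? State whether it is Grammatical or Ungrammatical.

A Conj word can never sit immediately before an N word in any string this grammar generates, so the substring 'or photograph' rules out a derivation.

Ungrammatical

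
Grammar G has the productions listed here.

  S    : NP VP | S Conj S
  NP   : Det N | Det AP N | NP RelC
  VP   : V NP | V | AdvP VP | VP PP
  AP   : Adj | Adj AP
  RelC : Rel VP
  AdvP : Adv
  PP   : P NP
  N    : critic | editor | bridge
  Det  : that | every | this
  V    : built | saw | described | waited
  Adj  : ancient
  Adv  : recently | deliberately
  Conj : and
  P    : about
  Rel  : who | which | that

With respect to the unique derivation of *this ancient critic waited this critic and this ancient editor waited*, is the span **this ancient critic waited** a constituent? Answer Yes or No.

[S [S [NP [Det this] [AP [Adj ancient]] [N critic]] [VP [V waited] [NP [Det this] [N critic]]]] [Conj and] [S [NP [Det this] [AP [Adj ancient]] [N editor]] [VP [V waited]]]]
The smallest constituent containing 'this ancient critic waited' is the S spanning 'this ancient critic waited this critic'; no single node in the tree dominates exactly the given words.

No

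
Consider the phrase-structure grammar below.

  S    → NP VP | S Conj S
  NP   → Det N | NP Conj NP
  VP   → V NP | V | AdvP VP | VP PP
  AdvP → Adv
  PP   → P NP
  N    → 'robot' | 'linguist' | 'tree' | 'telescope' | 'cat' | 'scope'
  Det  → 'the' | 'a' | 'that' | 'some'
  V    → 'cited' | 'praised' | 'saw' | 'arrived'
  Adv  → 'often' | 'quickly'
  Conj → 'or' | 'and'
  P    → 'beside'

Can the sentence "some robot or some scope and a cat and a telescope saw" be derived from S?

Grammatical

S
  NP
    NP
      Det: some
      N: robot
    Conj: or
    NP
      NP
        Det: some
        N: scope
      Conj: and
      NP
        NP
          Det: a
          N: cat
        Conj: and
        NP
          Det: a
          N: telescope
  VP
    V: saw
Every word is introduced by a lexical rule and the phrasal rules combine the resulting categories into a single S.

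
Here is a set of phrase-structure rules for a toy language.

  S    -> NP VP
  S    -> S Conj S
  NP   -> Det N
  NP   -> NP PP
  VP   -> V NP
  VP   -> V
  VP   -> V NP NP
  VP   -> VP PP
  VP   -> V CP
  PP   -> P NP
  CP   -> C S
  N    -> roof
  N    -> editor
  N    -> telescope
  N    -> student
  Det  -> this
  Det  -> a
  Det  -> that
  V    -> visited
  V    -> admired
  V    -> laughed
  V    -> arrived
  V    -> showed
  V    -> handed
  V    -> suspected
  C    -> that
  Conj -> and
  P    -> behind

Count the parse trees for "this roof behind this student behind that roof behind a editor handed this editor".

Two of the 5 distinct bracketings:
[S [NP [NP [Det this] [N roof]] [PP [P behind] [NP [NP [Det this] [N student]] [PP [P behind] [NP [NP [Det that] [N roof]] [PP [P behind] [NP [Det a] [N editor]]]]]]]] [VP [V handed] [NP [Det this] [N editor]]]]
[S [NP [NP [Det this] [N roof]] [PP [P behind] [NP [NP [NP [Det this] [N student]] [PP [P behind] [NP [Det that] [N roof]]]] [PP [P behind] [NP [Det a] [N editor]]]]]] [VP [V handed] [NP [Det this] [N editor]]]]
The trees differ in how a recursive rule is bracketed over the same span.

5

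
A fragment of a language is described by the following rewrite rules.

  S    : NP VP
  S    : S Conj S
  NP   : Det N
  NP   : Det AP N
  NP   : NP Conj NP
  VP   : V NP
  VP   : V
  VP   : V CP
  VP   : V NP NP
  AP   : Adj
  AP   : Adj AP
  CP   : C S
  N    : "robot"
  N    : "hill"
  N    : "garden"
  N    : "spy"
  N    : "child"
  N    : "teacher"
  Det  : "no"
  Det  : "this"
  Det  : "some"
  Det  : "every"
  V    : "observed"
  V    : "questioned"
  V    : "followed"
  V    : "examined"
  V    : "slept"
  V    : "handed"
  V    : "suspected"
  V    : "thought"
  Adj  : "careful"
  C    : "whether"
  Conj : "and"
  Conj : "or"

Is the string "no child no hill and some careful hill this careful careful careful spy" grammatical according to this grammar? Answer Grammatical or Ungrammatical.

Ungrammatical

For S → NP VP, the only prefix that parses as NP is 'no child', but the remainder 'no hill and some careful hill this careful careful careful spy' is not a VP under these rules. The alternative S rule S → S Conj S likewise has no satisfying split.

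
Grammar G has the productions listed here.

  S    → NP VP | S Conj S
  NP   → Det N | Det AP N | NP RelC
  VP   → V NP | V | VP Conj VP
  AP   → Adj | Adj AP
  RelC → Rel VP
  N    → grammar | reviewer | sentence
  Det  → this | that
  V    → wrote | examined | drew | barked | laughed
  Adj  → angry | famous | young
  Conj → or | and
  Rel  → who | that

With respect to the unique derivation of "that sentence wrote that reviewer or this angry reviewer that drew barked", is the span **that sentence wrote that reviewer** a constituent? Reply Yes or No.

[S [S [NP [Det that] [N sentence]] [VP [V wrote] [NP [Det that] [N reviewer]]]] [Conj or] [S [NP [NP [Det this] [AP [Adj angry]] [N reviewer]] [RelC [Rel that] [VP [V drew]]]] [VP [V barked]]]]
The words 'that sentence wrote that reviewer' are exhaustively dominated by a single S node (built by S → NP VP), so they form a constituent.

Yes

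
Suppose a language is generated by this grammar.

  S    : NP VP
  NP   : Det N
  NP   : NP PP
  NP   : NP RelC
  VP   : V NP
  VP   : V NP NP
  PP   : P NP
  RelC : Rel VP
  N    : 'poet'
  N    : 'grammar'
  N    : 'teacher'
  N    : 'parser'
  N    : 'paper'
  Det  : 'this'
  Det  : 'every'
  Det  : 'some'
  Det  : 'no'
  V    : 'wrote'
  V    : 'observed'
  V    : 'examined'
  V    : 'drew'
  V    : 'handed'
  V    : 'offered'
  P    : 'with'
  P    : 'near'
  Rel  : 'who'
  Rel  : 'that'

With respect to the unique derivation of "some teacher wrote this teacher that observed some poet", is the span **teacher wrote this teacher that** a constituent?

No

[S [NP [Det some] [N teacher]] [VP [V wrote] [NP [NP [Det this] [N teacher]] [RelC [Rel that] [VP [V observed] [NP [Det some] [N poet]]]]]]]
The smallest constituent containing 'teacher wrote this teacher that' is the S spanning 'some teacher wrote this teacher that observed some poet'; no single node in the tree dominates exactly the given words.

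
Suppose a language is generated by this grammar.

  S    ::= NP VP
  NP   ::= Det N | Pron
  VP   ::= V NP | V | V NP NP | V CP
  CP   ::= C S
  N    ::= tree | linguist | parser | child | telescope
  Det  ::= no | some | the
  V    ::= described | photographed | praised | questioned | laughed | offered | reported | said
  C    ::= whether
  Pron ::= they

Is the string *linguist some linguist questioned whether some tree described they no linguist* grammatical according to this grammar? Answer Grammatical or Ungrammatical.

For S → NP VP, no prefix of the string parses as an NP.

Ungrammatical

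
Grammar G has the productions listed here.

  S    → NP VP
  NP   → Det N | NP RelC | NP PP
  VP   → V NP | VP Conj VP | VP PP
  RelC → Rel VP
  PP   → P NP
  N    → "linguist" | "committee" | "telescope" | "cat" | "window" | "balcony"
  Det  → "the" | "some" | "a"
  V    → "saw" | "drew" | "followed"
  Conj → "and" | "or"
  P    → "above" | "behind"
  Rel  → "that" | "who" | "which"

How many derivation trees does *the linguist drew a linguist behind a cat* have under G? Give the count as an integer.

2

The two bracketings:
[S [NP [Det the] [N linguist]] [VP [V drew] [NP [NP [Det a] [N linguist]] [PP [P behind] [NP [Det a] [N cat]]]]]]
[S [NP [Det the] [N linguist]] [VP [VP [V drew] [NP [Det a] [N linguist]]] [PP [P behind] [NP [Det a] [N cat]]]]]
The difference turns on whether NP → NP PP is used at the relevant span, versus an alternative expansion of NP.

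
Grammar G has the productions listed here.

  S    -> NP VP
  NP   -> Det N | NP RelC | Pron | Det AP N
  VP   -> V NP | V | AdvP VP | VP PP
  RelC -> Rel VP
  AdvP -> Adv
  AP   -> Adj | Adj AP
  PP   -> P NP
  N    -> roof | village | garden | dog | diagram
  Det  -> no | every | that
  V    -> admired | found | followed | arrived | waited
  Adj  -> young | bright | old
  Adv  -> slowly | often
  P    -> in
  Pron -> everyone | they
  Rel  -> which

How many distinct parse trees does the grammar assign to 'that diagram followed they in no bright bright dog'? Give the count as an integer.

[S [NP [Det that] [N diagram]] [VP [VP [V followed] [NP [Pron they]]] [PP [P in] [NP [Det no] [AP [Adj bright] [AP [Adj bright]]] [N dog]]]]]
No rule offers an alternative attachment or grouping for any span, so this is the only derivation.

1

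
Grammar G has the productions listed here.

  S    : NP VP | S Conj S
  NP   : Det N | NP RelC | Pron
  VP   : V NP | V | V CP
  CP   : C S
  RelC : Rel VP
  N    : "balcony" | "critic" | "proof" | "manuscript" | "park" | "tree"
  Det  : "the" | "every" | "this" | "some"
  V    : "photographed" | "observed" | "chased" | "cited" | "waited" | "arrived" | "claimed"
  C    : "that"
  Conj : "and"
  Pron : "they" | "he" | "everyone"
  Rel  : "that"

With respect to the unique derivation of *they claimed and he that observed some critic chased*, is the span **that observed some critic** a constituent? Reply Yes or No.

Yes

[S [S [NP [Pron they]] [VP [V claimed]]] [Conj and] [S [NP [NP [Pron he]] [RelC [Rel that] [VP [V observed] [NP [Det some] [N critic]]]]] [VP [V chased]]]]
The words 'that observed some critic' are exhaustively dominated by a single RelC node (built by RelC → Rel VP), so they form a constituent.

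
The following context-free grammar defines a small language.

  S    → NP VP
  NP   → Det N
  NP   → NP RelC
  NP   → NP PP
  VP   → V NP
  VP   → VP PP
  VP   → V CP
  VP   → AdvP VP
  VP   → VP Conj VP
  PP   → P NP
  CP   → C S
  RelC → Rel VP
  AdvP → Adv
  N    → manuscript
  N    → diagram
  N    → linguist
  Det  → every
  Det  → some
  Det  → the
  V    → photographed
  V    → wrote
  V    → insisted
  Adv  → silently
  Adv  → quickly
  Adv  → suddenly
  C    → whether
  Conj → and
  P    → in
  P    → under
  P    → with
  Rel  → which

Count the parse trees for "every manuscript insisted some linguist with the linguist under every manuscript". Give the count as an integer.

5

Two of the 5 distinct bracketings:
[S [NP [Det every] [N manuscript]] [VP [V insisted] [NP [NP [Det some] [N linguist]] [PP [P with] [NP [NP [Det the] [N linguist]] [PP [P under] [NP [Det every] [N manuscript]]]]]]]]
[S [NP [Det every] [N manuscript]] [VP [V insisted] [NP [NP [NP [Det some] [N linguist]] [PP [P with] [NP [Det the] [N linguist]]]] [PP [P under] [NP [Det every] [N manuscript]]]]]]
The trees differ in how a recursive rule is bracketed over the same span.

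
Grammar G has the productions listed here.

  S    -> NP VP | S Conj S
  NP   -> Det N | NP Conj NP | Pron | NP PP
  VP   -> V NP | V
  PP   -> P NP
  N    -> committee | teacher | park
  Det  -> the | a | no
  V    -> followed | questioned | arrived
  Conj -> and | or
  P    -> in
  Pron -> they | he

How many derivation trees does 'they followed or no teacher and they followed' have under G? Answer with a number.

1

[S [S [NP [Pron they]] [VP [V followed]]] [Conj or] [S [NP [NP [Det no] [N teacher]] [Conj and] [NP [Pron they]]] [VP [V followed]]]]
No rule offers an alternative attachment or grouping for any span, so this is the only derivation.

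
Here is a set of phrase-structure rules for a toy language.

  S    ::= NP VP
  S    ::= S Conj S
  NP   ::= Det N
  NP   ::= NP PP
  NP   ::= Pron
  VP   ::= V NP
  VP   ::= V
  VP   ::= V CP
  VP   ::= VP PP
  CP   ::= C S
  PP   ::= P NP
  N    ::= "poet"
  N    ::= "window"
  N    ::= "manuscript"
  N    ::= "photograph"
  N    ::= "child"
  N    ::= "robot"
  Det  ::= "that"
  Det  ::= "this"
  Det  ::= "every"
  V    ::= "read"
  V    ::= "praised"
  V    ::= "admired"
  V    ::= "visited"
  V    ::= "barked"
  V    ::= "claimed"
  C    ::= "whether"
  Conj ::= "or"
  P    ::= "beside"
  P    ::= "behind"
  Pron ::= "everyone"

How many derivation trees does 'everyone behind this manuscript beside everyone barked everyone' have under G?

The two bracketings:
[S [NP [NP [Pron everyone]] [PP [P behind] [NP [NP [Det this] [N manuscript]] [PP [P beside] [NP [Pron everyone]]]]]] [VP [V barked] [NP [Pron everyone]]]]
[S [NP [NP [NP [Pron everyone]] [PP [P behind] [NP [Det this] [N manuscript]]]] [PP [P beside] [NP [Pron everyone]]]] [VP [V barked] [NP [Pron everyone]]]]
The trees differ in how a recursive rule is bracketed over the same span.

2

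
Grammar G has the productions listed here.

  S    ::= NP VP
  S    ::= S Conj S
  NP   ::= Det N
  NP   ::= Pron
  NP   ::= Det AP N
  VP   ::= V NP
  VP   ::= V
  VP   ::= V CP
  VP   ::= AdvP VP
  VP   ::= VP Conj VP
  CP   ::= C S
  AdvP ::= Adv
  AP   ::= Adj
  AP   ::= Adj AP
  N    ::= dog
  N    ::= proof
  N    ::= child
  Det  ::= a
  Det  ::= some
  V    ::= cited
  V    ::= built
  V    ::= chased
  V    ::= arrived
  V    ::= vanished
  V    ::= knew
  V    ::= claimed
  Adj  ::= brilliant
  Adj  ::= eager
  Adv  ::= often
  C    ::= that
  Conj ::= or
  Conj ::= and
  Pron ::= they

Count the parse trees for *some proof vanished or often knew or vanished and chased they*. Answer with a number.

Two of the 9 distinct bracketings:
[S [NP [Det some] [N proof]] [VP [VP [V vanished]] [Conj or] [VP [AdvP [Adv often]] [VP [VP [V knew]] [Conj or] [VP [VP [V vanished]] [Conj and] [VP [V chased] [NP [Pron they]]]]]]]]
[S [NP [Det some] [N proof]] [VP [VP [V vanished]] [Conj or] [VP [AdvP [Adv often]] [VP [VP [VP [V knew]] [Conj or] [VP [V vanished]]] [Conj and] [VP [V chased] [NP [Pron they]]]]]]]
The trees differ in how a recursive rule is bracketed over the same span.

9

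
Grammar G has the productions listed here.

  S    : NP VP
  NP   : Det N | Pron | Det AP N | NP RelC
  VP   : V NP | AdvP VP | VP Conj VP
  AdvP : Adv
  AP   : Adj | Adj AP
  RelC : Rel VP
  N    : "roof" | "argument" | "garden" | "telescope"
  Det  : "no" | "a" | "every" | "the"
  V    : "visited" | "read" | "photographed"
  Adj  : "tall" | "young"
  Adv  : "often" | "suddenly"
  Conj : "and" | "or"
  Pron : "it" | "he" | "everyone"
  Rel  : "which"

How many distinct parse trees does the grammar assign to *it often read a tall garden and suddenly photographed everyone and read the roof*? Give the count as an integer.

Two of the 7 distinct bracketings:
[S [NP [Pron it]] [VP [AdvP [Adv often]] [VP [VP [V read] [NP [Det a] [AP [Adj tall]] [N garden]]] [Conj and] [VP [AdvP [Adv suddenly]] [VP [VP [V photographed] [NP [Pron everyone]]] [Conj and] [VP [V read] [NP [Det the] [N roof]]]]]]]]
[S [NP [Pron it]] [VP [AdvP [Adv often]] [VP [VP [V read] [NP [Det a] [AP [Adj tall]] [N garden]]] [Conj and] [VP [VP [AdvP [Adv suddenly]] [VP [V photographed] [NP [Pron everyone]]]] [Conj and] [VP [V read] [NP [Det the] [N roof]]]]]]]
The trees differ in how a recursive rule is bracketed over the same span.

7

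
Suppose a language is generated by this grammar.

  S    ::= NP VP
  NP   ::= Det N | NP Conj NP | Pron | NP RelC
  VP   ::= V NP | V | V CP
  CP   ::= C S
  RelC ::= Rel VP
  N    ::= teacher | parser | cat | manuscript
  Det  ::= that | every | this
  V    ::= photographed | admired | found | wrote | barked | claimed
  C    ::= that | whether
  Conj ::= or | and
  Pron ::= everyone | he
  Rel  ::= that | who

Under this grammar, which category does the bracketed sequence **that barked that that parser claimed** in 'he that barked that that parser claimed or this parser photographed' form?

RelC

S
  NP
    NP
      NP
        Pron: he
      RelC
        Rel: that
        VP
          V: barked
          CP
            C: that
            S
              NP
                Det: that
                N: parser
              VP
                V: claimed
    Conj: or
    NP
      Det: this
      N: parser
  VP
    V: photographed
The span 'that barked that that parser claimed' is the RelC node built by RelC → Rel VP.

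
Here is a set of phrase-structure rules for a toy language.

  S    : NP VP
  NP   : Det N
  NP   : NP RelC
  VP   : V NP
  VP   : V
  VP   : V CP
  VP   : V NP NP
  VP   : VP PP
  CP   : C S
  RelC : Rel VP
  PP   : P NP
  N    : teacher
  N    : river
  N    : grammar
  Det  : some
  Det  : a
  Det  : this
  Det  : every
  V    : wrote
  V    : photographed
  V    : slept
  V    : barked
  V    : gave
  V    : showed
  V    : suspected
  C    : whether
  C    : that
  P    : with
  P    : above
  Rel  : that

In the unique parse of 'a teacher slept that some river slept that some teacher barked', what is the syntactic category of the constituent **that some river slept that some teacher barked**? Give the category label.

CP

S
  NP
    Det: a
    N: teacher
  VP
    V: slept
    CP
      C: that
      S
        NP
          Det: some
          N: river
        VP
          V: slept
          CP
            C: that
            S
              NP
                Det: some
                N: teacher
              VP
                V: barked
The span 'that some river slept that some teacher barked' is the CP node built by CP → C S.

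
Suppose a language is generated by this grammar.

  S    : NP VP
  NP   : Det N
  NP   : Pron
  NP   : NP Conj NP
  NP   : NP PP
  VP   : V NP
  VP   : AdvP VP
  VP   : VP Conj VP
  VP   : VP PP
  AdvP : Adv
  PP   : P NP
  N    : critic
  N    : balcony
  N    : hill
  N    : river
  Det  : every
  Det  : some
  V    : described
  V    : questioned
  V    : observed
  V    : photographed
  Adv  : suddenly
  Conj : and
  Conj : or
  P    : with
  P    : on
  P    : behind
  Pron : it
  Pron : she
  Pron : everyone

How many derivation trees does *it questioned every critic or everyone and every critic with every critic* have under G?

7

Two of the 7 distinct bracketings:
[S [NP [Pron it]] [VP [V questioned] [NP [NP [Det every] [N critic]] [Conj or] [NP [NP [Pron everyone]] [Conj and] [NP [NP [Det every] [N critic]] [PP [P with] [NP [Det every] [N critic]]]]]]]]
[S [NP [Pron it]] [VP [V questioned] [NP [NP [Det every] [N critic]] [Conj or] [NP [NP [NP [Pron everyone]] [Conj and] [NP [Det every] [N critic]]] [PP [P with] [NP [Det every] [N critic]]]]]]]
The trees differ in how a recursive rule is bracketed over the same span.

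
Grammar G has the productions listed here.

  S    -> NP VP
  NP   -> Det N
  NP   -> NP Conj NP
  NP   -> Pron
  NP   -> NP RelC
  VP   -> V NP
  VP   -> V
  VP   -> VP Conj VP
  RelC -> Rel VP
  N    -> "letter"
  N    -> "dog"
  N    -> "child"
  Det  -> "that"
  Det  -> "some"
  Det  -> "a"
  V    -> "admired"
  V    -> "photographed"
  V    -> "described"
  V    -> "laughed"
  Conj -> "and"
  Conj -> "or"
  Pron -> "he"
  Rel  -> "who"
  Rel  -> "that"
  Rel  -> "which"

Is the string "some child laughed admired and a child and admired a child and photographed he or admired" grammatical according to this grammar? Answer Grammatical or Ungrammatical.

Ungrammatical

For S → NP VP, the only prefix that parses as NP is 'some child', but the remainder 'laughed admired and a child and admired a child and photographed he or admired' is not a VP under these rules.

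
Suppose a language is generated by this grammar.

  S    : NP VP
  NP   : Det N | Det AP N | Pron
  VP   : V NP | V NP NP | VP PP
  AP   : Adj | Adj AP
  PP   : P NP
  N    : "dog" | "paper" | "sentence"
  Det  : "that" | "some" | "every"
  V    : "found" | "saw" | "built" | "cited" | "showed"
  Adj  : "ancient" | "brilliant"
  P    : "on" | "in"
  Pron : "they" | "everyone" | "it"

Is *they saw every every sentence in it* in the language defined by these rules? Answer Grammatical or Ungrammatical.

A Det word can never sit immediately before a Det word in any string this grammar generates, so the substring 'every every' rules out a derivation.

Ungrammatical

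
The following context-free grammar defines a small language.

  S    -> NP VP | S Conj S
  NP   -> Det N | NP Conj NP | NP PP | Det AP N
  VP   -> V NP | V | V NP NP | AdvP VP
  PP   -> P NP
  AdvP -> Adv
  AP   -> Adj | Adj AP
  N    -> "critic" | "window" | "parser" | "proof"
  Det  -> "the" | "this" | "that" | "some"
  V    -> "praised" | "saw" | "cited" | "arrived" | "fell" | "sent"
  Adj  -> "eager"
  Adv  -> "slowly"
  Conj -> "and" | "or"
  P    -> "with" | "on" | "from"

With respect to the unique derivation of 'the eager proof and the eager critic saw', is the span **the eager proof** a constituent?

[S [NP [NP [Det the] [AP [Adj eager]] [N proof]] [Conj and] [NP [Det the] [AP [Adj eager]] [N critic]]] [VP [V saw]]]
The words 'the eager proof' are exhaustively dominated by a single NP node (built by NP → Det AP N), so they form a constituent.

Yes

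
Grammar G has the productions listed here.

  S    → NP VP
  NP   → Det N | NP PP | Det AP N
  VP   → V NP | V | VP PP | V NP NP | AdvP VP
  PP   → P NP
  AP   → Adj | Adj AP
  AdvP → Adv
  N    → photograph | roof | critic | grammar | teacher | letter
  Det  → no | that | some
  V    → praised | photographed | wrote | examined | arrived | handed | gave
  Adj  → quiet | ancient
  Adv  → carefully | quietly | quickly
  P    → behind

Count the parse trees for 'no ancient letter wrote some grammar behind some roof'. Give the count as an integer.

The two bracketings:
[S [NP [Det no] [AP [Adj ancient]] [N letter]] [VP [V wrote] [NP [NP [Det some] [N grammar]] [PP [P behind] [NP [Det some] [N roof]]]]]]
[S [NP [Det no] [AP [Adj ancient]] [N letter]] [VP [VP [V wrote] [NP [Det some] [N grammar]]] [PP [P behind] [NP [Det some] [N roof]]]]]
The difference turns on whether NP → NP PP is used at the relevant span, versus an alternative expansion of NP.

2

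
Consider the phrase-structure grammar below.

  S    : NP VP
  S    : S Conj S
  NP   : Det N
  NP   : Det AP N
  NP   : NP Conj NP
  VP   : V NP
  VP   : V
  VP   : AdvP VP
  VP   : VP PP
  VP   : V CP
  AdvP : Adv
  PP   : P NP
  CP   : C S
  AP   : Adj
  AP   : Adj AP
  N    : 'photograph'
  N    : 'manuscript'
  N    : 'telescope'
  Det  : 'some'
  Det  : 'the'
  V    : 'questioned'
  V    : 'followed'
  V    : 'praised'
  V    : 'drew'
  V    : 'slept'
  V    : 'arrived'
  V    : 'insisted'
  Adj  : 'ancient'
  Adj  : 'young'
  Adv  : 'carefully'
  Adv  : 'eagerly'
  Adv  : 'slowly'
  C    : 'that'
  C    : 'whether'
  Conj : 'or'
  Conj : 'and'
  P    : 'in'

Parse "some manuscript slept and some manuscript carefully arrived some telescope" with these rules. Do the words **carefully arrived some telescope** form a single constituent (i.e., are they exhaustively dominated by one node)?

[S [S [NP [Det some] [N manuscript]] [VP [V slept]]] [Conj and] [S [NP [Det some] [N manuscript]] [VP [AdvP [Adv carefully]] [VP [V arrived] [NP [Det some] [N telescope]]]]]]
The words 'carefully arrived some telescope' are exhaustively dominated by a single VP node (built by VP → AdvP VP), so they form a constituent.

Yes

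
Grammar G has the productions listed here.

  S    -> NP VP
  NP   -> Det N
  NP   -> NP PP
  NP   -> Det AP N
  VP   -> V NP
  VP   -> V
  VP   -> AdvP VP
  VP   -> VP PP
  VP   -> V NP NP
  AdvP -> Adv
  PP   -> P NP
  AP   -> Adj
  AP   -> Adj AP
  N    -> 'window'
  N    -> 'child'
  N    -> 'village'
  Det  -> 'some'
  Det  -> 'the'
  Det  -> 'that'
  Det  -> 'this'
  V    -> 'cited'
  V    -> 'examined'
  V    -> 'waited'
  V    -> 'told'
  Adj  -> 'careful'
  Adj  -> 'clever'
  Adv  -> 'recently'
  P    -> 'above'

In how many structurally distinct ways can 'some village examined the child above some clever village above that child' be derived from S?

5

Two of the 5 distinct bracketings:
[S [NP [Det some] [N village]] [VP [V examined] [NP [NP [Det the] [N child]] [PP [P above] [NP [NP [Det some] [AP [Adj clever]] [N village]] [PP [P above] [NP [Det that] [N child]]]]]]]]
[S [NP [Det some] [N village]] [VP [V examined] [NP [NP [NP [Det the] [N child]] [PP [P above] [NP [Det some] [AP [Adj clever]] [N village]]]] [PP [P above] [NP [Det that] [N child]]]]]]
The trees differ in how a recursive rule is bracketed over the same span.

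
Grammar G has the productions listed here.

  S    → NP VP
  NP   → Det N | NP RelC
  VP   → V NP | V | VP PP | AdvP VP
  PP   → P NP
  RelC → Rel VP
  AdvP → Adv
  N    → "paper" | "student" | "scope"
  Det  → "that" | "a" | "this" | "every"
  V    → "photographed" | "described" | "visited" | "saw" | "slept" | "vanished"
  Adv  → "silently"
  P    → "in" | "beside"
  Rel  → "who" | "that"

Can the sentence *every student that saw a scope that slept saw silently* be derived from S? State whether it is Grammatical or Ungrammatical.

Ungrammatical

For S → NP VP, every NP-prefix leaves a non-VP remainder: after 'every student' the remainder is not a VP; after 'every student that saw' the remainder is not a VP; after 'every student that saw a scope' the remainder is not a VP (and 1 more).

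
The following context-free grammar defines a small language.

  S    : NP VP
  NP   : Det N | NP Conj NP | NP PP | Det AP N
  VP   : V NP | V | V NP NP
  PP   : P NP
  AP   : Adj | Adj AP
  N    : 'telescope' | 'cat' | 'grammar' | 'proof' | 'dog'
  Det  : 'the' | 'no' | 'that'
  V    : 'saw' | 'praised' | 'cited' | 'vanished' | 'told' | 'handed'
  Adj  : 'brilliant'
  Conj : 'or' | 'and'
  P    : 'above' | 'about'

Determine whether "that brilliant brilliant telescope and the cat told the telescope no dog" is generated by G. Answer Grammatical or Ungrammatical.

S
  NP
    NP
      Det: that
      AP
        Adj: brilliant
        AP
          Adj: brilliant
      N: telescope
    Conj: and
    NP
      Det: the
      N: cat
  VP
    V: told
    NP
      Det: the
      N: telescope
    NP
      Det: no
      N: dog
The bracketing above is licensed at every node by one of the given productions, with S at the root.

Grammatical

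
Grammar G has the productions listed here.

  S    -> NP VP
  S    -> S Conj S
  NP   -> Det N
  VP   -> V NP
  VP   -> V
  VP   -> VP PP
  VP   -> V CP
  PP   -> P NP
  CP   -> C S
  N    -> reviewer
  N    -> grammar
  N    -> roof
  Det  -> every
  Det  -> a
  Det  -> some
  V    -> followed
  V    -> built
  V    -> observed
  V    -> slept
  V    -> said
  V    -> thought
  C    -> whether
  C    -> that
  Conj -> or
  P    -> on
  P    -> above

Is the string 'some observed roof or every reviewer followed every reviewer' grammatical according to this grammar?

Ungrammatical

A Det word can never sit immediately before a V word in any string this grammar generates, so the substring 'some observed' rules out a derivation.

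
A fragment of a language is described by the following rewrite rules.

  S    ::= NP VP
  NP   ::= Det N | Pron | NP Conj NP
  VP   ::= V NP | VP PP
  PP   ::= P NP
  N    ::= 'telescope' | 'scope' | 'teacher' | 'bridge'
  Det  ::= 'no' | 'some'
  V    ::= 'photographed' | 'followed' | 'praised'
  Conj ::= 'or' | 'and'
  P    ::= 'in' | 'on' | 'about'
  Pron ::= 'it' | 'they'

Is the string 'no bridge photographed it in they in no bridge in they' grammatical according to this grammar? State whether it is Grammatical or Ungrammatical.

S
  NP
    Det: no
    N: bridge
  VP
    VP
      VP
        VP
          V: photographed
          NP
            Pron: it
        PP
          P: in
          NP
            Pron: they
      PP
        P: in
        NP
          Det: no
          N: bridge
    PP
      P: in
      NP
        Pron: they
Each bracket corresponds to one application of a listed rule, so the string is derivable from S.

Grammatical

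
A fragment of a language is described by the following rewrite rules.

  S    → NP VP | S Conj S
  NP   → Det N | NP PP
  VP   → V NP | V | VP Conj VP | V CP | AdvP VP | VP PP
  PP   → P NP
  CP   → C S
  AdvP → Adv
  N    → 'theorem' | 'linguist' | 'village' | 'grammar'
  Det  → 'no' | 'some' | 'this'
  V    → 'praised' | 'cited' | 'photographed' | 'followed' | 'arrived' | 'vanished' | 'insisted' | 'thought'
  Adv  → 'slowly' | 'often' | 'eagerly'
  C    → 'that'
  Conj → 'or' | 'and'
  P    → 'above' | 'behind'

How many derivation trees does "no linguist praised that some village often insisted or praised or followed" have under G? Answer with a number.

9

Two of the 9 distinct bracketings:
[S [NP [Det no] [N linguist]] [VP [VP [V praised] [CP [C that] [S [NP [Det some] [N village]] [VP [AdvP [Adv often]] [VP [V insisted]]]]]] [Conj or] [VP [VP [V praised]] [Conj or] [VP [V followed]]]]]
[S [NP [Det no] [N linguist]] [VP [VP [VP [V praised] [CP [C that] [S [NP [Det some] [N village]] [VP [AdvP [Adv often]] [VP [V insisted]]]]]] [Conj or] [VP [V praised]]] [Conj or] [VP [V followed]]]]
The trees differ in how a recursive rule is bracketed over the same span.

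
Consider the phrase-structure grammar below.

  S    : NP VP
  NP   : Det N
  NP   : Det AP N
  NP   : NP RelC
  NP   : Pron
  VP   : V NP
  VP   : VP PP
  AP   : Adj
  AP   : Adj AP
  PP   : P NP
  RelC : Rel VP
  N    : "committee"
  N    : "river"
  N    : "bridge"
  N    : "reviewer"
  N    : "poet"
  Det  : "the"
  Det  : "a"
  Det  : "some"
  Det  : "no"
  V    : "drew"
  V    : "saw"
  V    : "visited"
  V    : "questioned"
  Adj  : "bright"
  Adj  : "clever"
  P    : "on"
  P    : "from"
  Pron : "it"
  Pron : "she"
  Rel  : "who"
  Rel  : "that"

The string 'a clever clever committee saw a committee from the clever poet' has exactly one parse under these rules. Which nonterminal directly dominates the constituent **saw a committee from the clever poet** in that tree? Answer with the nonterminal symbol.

S

S
  NP
    Det: a
    AP
      Adj: clever
      AP
        Adj: clever
    N: committee
  VP
    VP
      V: saw
      NP
        Det: a
        N: committee
    PP
      P: from
      NP
        Det: the
        AP
          Adj: clever
        N: poet
The span 'saw a committee from the clever poet' is the VP node built by VP → VP PP.
Its mother is the S built by S → NP VP.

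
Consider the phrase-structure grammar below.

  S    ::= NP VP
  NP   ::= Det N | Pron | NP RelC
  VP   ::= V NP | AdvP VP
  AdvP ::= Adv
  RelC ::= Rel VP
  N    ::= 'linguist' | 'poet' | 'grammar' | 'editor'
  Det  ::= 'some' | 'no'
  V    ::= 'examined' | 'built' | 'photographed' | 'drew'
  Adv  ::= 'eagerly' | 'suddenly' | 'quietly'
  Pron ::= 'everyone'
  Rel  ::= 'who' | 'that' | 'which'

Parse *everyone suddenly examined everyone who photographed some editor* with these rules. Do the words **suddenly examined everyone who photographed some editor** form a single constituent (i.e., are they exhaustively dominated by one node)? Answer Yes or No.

[S [NP [Pron everyone]] [VP [AdvP [Adv suddenly]] [VP [V examined] [NP [NP [Pron everyone]] [RelC [Rel who] [VP [V photographed] [NP [Det some] [N editor]]]]]]]]
The words 'suddenly examined everyone who photographed some editor' are exhaustively dominated by a single VP node (built by VP → AdvP VP), so they form a constituent.

Yes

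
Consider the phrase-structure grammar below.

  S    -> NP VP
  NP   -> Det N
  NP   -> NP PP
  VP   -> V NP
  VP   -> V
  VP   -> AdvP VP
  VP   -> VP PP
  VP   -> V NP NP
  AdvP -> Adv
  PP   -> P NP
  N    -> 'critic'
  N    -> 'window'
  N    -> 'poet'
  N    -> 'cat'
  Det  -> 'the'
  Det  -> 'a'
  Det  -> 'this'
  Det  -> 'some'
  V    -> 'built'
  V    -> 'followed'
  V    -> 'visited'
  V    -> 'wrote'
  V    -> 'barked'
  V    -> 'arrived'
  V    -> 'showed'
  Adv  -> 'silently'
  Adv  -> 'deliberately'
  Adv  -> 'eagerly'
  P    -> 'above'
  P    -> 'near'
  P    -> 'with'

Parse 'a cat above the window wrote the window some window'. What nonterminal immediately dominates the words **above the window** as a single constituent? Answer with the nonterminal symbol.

S
  NP
    NP
      Det: a
      N: cat
    PP
      P: above
      NP
        Det: the
        N: window
  VP
    V: wrote
    NP
      Det: the
      N: window
    NP
      Det: some
      N: window
The span 'above the window' is the PP node built by PP → P NP.

PP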